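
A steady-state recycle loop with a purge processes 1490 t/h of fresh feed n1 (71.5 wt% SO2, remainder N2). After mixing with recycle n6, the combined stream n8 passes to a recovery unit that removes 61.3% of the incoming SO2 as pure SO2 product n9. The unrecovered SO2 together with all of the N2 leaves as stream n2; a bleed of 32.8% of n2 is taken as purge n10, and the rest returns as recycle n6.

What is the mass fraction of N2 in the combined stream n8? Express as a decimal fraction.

N2 enters only via n1 and leaves only via the purge: 1490×0.285 = 0.328×(N2 in n2), and the recovery unit passes all N2, so N2 in n8 = N2 in n2 = 1294.7 t/h.
SO2 in n8: m_A = 1490×0.715 + (1−0.328)·(1−0.613)·m_A, so m_A = 1065.3/0.7399 = 1439.8 t/h.
n8 = 1439.8 + 1294.7 = 2734.5 t/h.
N2 fraction in n8 = 1294.7/2734.5 = 0.4735.

0.4735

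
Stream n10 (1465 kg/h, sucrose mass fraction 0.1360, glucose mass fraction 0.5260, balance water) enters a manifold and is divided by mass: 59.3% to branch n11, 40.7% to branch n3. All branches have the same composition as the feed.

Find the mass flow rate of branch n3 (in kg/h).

596.3 kg/h

Branch n3 flow = 0.407×1465 = 596.25 kg/h.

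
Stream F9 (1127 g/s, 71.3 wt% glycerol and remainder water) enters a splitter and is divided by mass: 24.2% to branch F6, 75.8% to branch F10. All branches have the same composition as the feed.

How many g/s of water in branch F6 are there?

78.27 g/s

Branch F6 total = 0.242×1127 = 272.73 g/s.
water in F6 = 0.287×272.73 = 78.275 g/s.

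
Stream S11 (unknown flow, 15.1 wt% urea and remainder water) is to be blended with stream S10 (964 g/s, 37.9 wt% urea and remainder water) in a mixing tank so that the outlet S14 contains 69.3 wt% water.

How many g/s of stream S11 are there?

444.9 g/s

Let S11 be the unknown flow. Total out = 964 + S11.
water balance: 598.64 + 0.849·S11 = 0.693·(964 + S11)
(0.849 − 0.693)·S11 = 0.693×964 − 598.64 = 69.408
S11 = 69.408 / 0.156 = 444.92 g/s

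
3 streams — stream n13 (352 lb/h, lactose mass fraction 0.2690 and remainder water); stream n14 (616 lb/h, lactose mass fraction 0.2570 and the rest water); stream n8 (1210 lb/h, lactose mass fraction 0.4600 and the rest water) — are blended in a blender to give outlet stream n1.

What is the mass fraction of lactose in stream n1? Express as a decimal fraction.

Total flow out = 352 + 616 + 1210 = 2178 lb/h.
lactose in = 352×0.269 + 616×0.257 + 1210×0.460 = 809.6 lb/h.
lactose mass fraction in n1 = 809.6/2178 = 0.3717.

0.3717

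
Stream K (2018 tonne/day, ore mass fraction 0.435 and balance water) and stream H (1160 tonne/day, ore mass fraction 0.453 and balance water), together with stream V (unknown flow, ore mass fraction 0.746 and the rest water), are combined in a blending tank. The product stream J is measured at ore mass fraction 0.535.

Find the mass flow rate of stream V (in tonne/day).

Let V be the unknown flow. Total out = 3178 + V.
ore balance: 1403.3 + 0.746·V = 0.535·(3178 + V)
(0.746 − 0.535)·V = 0.535×3178 − 1403.3 = 296.92
V = 296.92 / 0.211 = 1407.2 tonne/day

1407 tonne/day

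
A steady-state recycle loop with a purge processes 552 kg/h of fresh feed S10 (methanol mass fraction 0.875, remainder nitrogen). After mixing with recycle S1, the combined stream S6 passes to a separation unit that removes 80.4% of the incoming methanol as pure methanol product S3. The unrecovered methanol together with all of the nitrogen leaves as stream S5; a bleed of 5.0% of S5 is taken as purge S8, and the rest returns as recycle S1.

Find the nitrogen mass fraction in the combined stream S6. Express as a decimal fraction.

0.699

nitrogen enters only via S10 and leaves only via the purge: 552×0.125 = 0.050×(nitrogen in S5), and the separation unit passes all nitrogen, so nitrogen in S6 = nitrogen in S5 = 1380 kg/h.
methanol in S6: m_A = 552×0.875 + (1−0.050)·(1−0.804)·m_A, so m_A = 483/0.8138 = 593.51 kg/h.
S6 = 593.51 + 1380 = 1973.5 kg/h.
nitrogen fraction in S6 = 1380/1973.5 = 0.699.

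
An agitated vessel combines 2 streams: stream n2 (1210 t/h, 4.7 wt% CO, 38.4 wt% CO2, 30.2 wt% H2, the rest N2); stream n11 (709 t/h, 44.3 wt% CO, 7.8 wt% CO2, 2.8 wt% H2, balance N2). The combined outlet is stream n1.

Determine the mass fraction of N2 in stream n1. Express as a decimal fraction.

0.335

Total flow out = 1210 + 709 = 1919 t/h.
N2 in = 1210×0.267 + 709×0.451 = 642.83 t/h.
N2 mass fraction in n1 = 642.83/1919 = 0.335.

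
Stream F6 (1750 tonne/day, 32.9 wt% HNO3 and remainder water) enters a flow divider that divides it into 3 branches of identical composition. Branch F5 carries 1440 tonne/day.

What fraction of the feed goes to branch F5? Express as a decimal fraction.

Fraction to F5 = 1440/1750 = 0.8229.

0.823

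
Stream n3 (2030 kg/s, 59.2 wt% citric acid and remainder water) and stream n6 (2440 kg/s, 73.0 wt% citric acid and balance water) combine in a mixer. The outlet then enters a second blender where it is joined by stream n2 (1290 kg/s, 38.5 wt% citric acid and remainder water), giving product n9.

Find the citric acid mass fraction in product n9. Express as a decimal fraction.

Overall, product flow = 5760 kg/s.
citric acid in = 2030×0.592 + 2440×0.730 + 1290×0.385 = 3479.6 kg/s.
citric acid fraction in n9 = 0.604.

0.604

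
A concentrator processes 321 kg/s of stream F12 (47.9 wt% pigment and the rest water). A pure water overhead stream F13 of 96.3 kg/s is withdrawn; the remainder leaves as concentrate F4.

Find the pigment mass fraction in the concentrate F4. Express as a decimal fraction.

0.6843

pigment is not removed: 321×0.479 = 153.76 kg/s of pigment enters F4.
Concentrate = 321 − 96.3 = 224.7 kg/s.
Mass fraction = 153.76/224.7 = 0.6843.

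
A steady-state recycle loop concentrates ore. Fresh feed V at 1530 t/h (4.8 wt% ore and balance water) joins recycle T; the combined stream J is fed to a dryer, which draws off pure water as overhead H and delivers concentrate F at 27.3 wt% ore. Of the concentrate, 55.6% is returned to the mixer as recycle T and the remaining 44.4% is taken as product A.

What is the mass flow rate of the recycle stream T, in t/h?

Overall ore balance (none leaves overhead): ore in fresh feed = ore in product, i.e. 1530×0.048 = (1−0.556)·F·0.273.
F = 73.44/(0.273×0.444) = 605.88 t/h.
Recycle T = 0.556×605.88 = 336.87 t/h.

336.9 t/h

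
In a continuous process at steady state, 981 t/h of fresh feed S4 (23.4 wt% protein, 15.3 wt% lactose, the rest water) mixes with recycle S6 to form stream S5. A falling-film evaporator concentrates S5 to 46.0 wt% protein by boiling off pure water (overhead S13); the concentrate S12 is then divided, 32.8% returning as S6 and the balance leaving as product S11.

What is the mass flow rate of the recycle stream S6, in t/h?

Overall protein balance (none leaves overhead): protein in fresh feed = protein in product, i.e. 981×0.234 = (1−0.328)·S12·0.460.
S12 = 229.55/(0.460×0.672) = 742.6 t/h.
Recycle S6 = 0.328×742.6 = 243.57 t/h.

243.6 t/h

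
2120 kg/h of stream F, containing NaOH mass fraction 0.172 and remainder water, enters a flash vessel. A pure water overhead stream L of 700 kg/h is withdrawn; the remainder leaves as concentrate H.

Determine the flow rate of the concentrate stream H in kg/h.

Concentrate = 2120 − 700 = 1420 kg/h.

1420 kg/h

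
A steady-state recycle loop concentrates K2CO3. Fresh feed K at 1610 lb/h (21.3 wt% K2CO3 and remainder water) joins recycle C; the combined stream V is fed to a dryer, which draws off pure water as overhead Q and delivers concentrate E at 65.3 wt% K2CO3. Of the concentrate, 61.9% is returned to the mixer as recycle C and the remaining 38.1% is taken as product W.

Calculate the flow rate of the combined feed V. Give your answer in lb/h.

Overall K2CO3 balance (none leaves overhead): K2CO3 in fresh feed = K2CO3 in product, i.e. 1610×0.213 = (1−0.619)·E·0.653.
E = 342.93/(0.653×0.381) = 1378.4 lb/h.
Recycle C = 0.619×1378.4 = 853.21 lb/h.
Combined feed V = 1610 + 853.21 = 2463.2 lb/h.

2463 lb/h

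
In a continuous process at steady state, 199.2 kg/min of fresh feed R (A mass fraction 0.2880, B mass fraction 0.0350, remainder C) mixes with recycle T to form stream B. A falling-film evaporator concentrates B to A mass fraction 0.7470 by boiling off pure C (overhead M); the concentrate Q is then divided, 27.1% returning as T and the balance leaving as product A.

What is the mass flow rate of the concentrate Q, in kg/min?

Overall A balance (none leaves overhead): A in fresh feed = A in product, i.e. 199.2×0.288 = (1−0.271)·Q·0.747.
Q = 57.37/(0.747×0.729) = 105.35 kg/min.

105.3 kg/min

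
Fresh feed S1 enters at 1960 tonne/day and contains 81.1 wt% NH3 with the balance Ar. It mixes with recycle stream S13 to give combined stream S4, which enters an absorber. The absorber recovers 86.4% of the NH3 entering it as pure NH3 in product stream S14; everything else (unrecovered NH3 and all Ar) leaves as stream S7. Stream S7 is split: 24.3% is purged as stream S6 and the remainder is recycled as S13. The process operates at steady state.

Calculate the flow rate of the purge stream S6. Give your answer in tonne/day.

429 tonne/day

Ar enters only via S1 and leaves only via the purge: 1960×0.189 = 0.243×(Ar in S7), and the absorber passes all Ar, so Ar in S4 = Ar in S7 = 1524.4 tonne/day.
NH3 in S4: m_A = 1960×0.811 + (1−0.243)·(1−0.864)·m_A, so m_A = 1589.6/0.8970 = 1772 tonne/day.
S7 = (1−0.864)×1772 + 1524.4 = 1765.4 tonne/day.
Purge S6 = 0.243×1765.4 = 429 tonne/day.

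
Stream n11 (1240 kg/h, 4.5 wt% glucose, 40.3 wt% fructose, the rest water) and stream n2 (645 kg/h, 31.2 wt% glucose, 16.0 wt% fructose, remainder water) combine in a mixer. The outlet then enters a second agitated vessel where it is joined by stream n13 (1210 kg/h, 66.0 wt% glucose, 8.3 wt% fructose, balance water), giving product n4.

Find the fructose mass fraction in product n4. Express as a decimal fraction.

Overall, product flow = 3095 kg/h.
fructose in = 1240×0.403 + 645×0.160 + 1210×0.083 = 703.35 kg/h.
fructose fraction in n4 = 0.2273.

0.2273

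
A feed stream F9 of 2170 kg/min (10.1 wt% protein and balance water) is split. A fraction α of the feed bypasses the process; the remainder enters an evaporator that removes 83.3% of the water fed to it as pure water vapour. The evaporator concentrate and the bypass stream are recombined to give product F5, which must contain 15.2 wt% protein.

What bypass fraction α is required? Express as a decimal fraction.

0.552

All 2170×0.101 = 219.17 kg/min of protein reaches F5, so F5 = 219.17/0.152 = 1441.9 kg/min and vapour = 728.09 kg/min.
The evaporator receives (1−α)·2170 of feed at 0.899 water and removes 0.833 of that water:
0.833×0.899×(1−α)×2170 = 728.09
(1−α) = 728.09/1625 = 0.4480;  α = 0.5520.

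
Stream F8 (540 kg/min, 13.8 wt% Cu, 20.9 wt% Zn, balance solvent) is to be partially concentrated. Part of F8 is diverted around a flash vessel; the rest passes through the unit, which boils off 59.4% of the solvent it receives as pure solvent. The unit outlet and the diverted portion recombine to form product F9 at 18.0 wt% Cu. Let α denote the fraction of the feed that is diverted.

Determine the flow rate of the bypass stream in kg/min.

215.2 kg/min

All 540×0.138 = 74.52 kg/min of Cu reaches F9, so F9 = 74.52/0.180 = 414 kg/min and vapour = 126 kg/min.
The evaporator receives (1−α)·540 of feed at 0.653 solvent and removes 0.594 of that solvent:
0.594×0.653×(1−α)×540 = 126
(1−α) = 126/209.46 = 0.6016;  α = 0.3984.
Bypass flow = 0.3984×540 = 215.16 kg/min.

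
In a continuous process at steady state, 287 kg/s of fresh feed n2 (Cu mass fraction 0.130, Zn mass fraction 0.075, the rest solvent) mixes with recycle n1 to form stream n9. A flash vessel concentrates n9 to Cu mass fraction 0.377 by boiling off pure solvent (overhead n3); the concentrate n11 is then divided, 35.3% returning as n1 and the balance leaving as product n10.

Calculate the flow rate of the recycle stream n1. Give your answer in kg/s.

54 kg/s

Overall Cu balance (none leaves overhead): Cu in fresh feed = Cu in product, i.e. 287×0.130 = (1−0.353)·n11·0.377.
n11 = 37.31/(0.377×0.647) = 152.96 kg/s.
Recycle n1 = 0.353×152.96 = 53.995 kg/s.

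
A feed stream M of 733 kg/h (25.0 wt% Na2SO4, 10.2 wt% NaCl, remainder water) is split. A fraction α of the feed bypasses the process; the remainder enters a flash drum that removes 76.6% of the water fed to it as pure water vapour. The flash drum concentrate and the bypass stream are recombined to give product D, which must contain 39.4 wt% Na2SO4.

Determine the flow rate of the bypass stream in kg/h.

193.3 kg/h

All 733×0.250 = 183.25 kg/h of Na2SO4 reaches D, so D = 183.25/0.394 = 465.1 kg/h and vapour = 267.9 kg/h.
The evaporator receives (1−α)·733 of feed at 0.648 water and removes 0.766 of that water:
0.766×0.648×(1−α)×733 = 267.9
(1−α) = 267.9/363.84 = 0.7363;  α = 0.2637.
Bypass flow = 0.2637×733 = 193.28 kg/h.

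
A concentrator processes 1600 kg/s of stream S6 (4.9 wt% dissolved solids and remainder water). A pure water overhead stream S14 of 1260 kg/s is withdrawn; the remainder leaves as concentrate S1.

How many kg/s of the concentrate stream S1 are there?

340 kg/s

Concentrate = 1600 − 1260 = 340 kg/s.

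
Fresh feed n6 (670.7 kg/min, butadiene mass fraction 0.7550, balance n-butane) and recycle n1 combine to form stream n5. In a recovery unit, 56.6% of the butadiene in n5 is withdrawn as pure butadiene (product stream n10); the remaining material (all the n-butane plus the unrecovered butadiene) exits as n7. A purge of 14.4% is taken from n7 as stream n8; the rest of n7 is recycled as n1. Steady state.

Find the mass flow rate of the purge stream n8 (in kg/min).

214.7 kg/min

n-butane enters only via n6 and leaves only via the purge: 670.7×0.245 = 0.144×(n-butane in n7), and the recovery unit passes all n-butane, so n-butane in n5 = n-butane in n7 = 1141.1 kg/min.
butadiene in n5: m_A = 670.7×0.755 + (1−0.144)·(1−0.566)·m_A, so m_A = 506.38/0.6285 = 805.7 kg/min.
n7 = (1−0.566)×805.7 + 1141.1 = 1490.8 kg/min.
Purge n8 = 0.144×1490.8 = 214.67 kg/min.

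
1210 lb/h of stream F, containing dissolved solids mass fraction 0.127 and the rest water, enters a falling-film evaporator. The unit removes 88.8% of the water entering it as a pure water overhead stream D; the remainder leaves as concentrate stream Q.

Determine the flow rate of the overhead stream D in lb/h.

938 lb/h

water entering = 1210×0.873 = 1056.3 lb/h; overhead removed = 0.888×1056.3 = 938.02 lb/h.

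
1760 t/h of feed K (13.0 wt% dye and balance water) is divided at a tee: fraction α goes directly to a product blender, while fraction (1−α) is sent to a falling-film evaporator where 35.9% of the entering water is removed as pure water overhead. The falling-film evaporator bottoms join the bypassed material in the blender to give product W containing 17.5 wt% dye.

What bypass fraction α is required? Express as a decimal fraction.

All 1760×0.130 = 228.8 t/h of dye reaches W, so W = 228.8/0.175 = 1307.4 t/h and vapour = 452.57 t/h.
The evaporator receives (1−α)·1760 of feed at 0.870 water and removes 0.359 of that water:
0.359×0.870×(1−α)×1760 = 452.57
(1−α) = 452.57/549.7 = 0.8233;  α = 0.1767.

0.177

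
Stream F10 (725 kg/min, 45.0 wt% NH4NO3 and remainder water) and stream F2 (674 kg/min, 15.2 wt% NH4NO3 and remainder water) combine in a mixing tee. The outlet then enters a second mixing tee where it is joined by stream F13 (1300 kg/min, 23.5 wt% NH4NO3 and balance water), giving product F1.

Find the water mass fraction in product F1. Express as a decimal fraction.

0.728

Overall, product flow = 2699 kg/min.
water in = 725×0.550 + 674×0.848 + 1300×0.765 = 1964.8 kg/min.
water fraction in F1 = 0.728.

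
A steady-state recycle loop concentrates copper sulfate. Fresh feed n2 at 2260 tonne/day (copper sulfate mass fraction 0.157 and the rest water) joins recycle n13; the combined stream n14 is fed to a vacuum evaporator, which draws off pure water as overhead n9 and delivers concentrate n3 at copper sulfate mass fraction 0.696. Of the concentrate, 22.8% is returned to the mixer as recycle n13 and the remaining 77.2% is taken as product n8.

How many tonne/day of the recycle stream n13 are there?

Overall copper sulfate balance (none leaves overhead): copper sulfate in fresh feed = copper sulfate in product, i.e. 2260×0.157 = (1−0.228)·n3·0.696.
n3 = 354.82/(0.696×0.772) = 660.36 tonne/day.
Recycle n13 = 0.228×660.36 = 150.56 tonne/day.

150.6 tonne/day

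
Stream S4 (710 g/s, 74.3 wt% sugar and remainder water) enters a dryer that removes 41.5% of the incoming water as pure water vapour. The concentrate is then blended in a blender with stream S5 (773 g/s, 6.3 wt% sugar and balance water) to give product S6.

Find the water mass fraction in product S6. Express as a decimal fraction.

Vapour removed = 0.415×0.257×710 = 75.725 g/s; concentrate = 634.27 g/s.
water reaching the mixer = 106.74 (from concentrate) + 773×0.937 = 831.05 g/s.
Product flow = 634.27 + 773 = 1407.3 g/s; water fraction = 0.5905.

0.5905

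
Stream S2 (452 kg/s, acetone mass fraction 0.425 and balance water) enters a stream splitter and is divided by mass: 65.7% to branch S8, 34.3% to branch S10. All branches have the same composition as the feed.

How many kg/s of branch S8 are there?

297 kg/s

Branch S8 flow = 0.657×452 = 296.96 kg/s.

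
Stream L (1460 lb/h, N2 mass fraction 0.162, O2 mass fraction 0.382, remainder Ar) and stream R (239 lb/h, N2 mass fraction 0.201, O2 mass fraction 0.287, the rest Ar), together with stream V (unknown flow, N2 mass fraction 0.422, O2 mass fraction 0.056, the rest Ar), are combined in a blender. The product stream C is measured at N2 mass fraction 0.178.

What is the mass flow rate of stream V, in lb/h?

73.21 lb/h

Let V be the unknown flow. Total out = 1699 + V.
N2 balance: 284.56 + 0.422·V = 0.178·(1699 + V)
(0.422 − 0.178)·V = 0.178×1699 − 284.56 = 17.863
V = 17.863 / 0.244 = 73.209 lb/h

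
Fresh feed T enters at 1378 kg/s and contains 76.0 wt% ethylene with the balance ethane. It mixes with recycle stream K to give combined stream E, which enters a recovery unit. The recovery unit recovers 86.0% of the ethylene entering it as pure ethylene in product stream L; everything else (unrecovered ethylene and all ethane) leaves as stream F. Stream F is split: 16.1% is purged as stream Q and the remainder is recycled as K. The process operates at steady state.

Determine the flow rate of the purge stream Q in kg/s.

ethane enters only via T and leaves only via the purge: 1378×0.240 = 0.161×(ethane in F), and the recovery unit passes all ethane, so ethane in E = ethane in F = 2054.2 kg/s.
ethylene in E: m_A = 1378×0.760 + (1−0.161)·(1−0.860)·m_A, so m_A = 1047.3/0.8825 = 1186.7 kg/s.
F = (1−0.860)×1186.7 + 2054.2 = 2220.3 kg/s.
Purge Q = 0.161×2220.3 = 357.47 kg/s.

357.5 kg/s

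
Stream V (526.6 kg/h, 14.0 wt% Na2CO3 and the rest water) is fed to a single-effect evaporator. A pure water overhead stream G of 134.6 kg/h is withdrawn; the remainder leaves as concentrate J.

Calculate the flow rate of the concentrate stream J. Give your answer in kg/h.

Concentrate = 526.6 − 134.6 = 392 kg/h.

392 kg/h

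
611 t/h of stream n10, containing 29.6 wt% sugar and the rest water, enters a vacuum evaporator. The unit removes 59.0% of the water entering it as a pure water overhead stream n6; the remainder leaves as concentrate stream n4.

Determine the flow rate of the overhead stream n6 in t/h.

253.8 t/h

water entering = 611×0.704 = 430.14 t/h; overhead removed = 0.590×430.14 = 253.78 t/h.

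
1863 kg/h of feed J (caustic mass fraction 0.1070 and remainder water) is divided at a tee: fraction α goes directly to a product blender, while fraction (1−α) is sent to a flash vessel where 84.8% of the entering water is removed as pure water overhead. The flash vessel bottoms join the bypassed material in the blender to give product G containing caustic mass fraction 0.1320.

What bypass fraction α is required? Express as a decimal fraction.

0.750

All 1863×0.107 = 199.34 kg/h of caustic reaches G, so G = 199.34/0.132 = 1510.2 kg/h and vapour = 352.84 kg/h.
The evaporator receives (1−α)·1863 of feed at 0.893 water and removes 0.848 of that water:
0.848×0.893×(1−α)×1863 = 352.84
(1−α) = 352.84/1410.8 = 0.2501;  α = 0.7499.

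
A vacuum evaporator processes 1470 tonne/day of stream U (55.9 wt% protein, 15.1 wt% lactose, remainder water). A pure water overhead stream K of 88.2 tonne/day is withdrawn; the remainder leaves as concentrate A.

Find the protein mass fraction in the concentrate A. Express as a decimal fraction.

0.595

protein is not removed: 1470×0.559 = 821.73 tonne/day of protein enters A.
Concentrate = 1470 − 88.2 = 1381.8 tonne/day.
Mass fraction = 821.73/1381.8 = 0.595.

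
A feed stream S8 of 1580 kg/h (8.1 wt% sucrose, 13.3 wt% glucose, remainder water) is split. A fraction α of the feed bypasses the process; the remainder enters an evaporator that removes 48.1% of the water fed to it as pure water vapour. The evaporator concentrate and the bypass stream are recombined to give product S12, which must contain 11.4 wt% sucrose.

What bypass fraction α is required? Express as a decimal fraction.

0.234

All 1580×0.081 = 127.98 kg/h of sucrose reaches S12, so S12 = 127.98/0.114 = 1122.6 kg/h and vapour = 457.37 kg/h.
The evaporator receives (1−α)·1580 of feed at 0.786 water and removes 0.481 of that water:
0.481×0.786×(1−α)×1580 = 457.37
(1−α) = 457.37/597.34 = 0.7657;  α = 0.2343.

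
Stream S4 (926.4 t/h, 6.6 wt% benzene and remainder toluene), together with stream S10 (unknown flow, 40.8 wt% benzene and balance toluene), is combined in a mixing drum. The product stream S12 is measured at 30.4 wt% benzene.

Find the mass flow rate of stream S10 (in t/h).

2120 t/h

Let S10 be the unknown flow. Total out = 926.4 + S10.
benzene balance: 61.142 + 0.408·S10 = 0.304·(926.4 + S10)
(0.408 − 0.304)·S10 = 0.304×926.4 − 61.142 = 220.48
S10 = 220.48 / 0.104 = 2120 t/h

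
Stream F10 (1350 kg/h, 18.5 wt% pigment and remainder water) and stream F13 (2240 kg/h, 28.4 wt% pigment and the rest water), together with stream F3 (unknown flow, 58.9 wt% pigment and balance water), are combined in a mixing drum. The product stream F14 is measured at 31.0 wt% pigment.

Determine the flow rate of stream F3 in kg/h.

Let F3 be the unknown flow. Total out = 3590 + F3.
pigment balance: 885.91 + 0.589·F3 = 0.310·(3590 + F3)
(0.589 − 0.310)·F3 = 0.310×3590 − 885.91 = 226.99
F3 = 226.99 / 0.279 = 813.58 kg/h

813.6 kg/h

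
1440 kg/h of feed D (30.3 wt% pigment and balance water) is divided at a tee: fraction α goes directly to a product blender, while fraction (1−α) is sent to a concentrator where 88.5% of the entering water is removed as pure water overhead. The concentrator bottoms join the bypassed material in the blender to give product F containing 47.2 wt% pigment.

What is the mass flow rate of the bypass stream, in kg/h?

All 1440×0.303 = 436.32 kg/h of pigment reaches F, so F = 436.32/0.472 = 924.41 kg/h and vapour = 515.59 kg/h.
The evaporator receives (1−α)·1440 of feed at 0.697 water and removes 0.885 of that water:
0.885×0.697×(1−α)×1440 = 515.59
(1−α) = 515.59/888.26 = 0.5805;  α = 0.4195.
Bypass flow = 0.4195×1440 = 604.14 kg/h.

604.1 kg/h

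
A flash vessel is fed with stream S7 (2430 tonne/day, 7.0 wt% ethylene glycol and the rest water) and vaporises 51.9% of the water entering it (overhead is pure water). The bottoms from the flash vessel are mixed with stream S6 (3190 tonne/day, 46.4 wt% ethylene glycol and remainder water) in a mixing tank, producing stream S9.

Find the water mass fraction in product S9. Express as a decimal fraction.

0.6289

Vapour removed = 0.519×0.930×2430 = 1172.9 tonne/day; concentrate = 1257.1 tonne/day.
water reaching the mixer = 1087 (from concentrate) + 3190×0.536 = 2796.9 tonne/day.
Product flow = 1257.1 + 3190 = 4447.1 tonne/day; water fraction = 0.6289.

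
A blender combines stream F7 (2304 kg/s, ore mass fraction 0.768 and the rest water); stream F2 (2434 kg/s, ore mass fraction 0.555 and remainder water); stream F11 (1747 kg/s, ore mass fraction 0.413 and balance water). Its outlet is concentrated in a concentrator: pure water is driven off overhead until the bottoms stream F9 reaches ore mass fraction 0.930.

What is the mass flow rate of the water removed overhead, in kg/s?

ore entering = 2304×0.768 + 2434×0.555 + 1747×0.413 = 3841.9 kg/s.
All ore reports to F9, so F9 = 3841.9/0.930 = 4131 kg/s.
Total feed = 6485 kg/s; overhead = 6485 − 4131 = 2354 kg/s.

2354 kg/s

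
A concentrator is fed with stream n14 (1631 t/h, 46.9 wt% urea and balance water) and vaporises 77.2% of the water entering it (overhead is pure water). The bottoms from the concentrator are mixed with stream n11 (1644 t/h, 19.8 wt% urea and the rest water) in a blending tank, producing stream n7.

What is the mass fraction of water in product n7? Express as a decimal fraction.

Vapour removed = 0.772×0.531×1631 = 668.6 t/h; concentrate = 962.4 t/h.
water reaching the mixer = 197.46 (from concentrate) + 1644×0.802 = 1515.9 t/h.
Product flow = 962.4 + 1644 = 2606.4 t/h; water fraction = 0.582.

0.582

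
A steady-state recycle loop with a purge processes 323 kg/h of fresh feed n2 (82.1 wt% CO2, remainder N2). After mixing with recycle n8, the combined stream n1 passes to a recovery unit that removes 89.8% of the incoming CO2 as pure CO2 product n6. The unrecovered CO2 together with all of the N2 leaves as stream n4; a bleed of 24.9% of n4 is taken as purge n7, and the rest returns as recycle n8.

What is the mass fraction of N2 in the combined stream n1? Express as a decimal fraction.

0.447

N2 enters only via n2 and leaves only via the purge: 323×0.179 = 0.249×(N2 in n4), and the recovery unit passes all N2, so N2 in n1 = N2 in n4 = 232.2 kg/h.
CO2 in n1: m_A = 323×0.821 + (1−0.249)·(1−0.898)·m_A, so m_A = 265.18/0.9234 = 287.18 kg/h.
n1 = 287.18 + 232.2 = 519.38 kg/h.
N2 fraction in n1 = 232.2/519.38 = 0.447.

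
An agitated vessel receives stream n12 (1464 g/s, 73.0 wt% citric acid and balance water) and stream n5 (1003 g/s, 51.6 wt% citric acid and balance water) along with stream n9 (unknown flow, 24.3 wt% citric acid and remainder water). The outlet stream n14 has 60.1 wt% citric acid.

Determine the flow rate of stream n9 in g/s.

289.4 g/s

Let n9 be the unknown flow. Total out = 2467 + n9.
citric acid balance: 1586.3 + 0.243·n9 = 0.601·(2467 + n9)
(0.243 − 0.601)·n9 = 0.601×2467 − 1586.3 = -103.6
n9 = -103.6 / -0.358 = 289.39 g/s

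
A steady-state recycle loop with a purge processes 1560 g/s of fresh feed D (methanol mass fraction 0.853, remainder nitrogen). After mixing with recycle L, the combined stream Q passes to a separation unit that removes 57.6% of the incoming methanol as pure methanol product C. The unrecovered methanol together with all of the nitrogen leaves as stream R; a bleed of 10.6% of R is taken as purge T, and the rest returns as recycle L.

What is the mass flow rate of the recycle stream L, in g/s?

nitrogen enters only via D and leaves only via the purge: 1560×0.147 = 0.106×(nitrogen in R), and the separation unit passes all nitrogen, so nitrogen in Q = nitrogen in R = 2163.4 g/s.
methanol in Q: m_A = 1560×0.853 + (1−0.106)·(1−0.576)·m_A, so m_A = 1330.7/0.6209 = 2143 g/s.
R = (1−0.576)×2143 + 2163.4 = 3072 g/s.
Recycle L = (1−0.106)×3072 = 2746.4 g/s.

2746 g/s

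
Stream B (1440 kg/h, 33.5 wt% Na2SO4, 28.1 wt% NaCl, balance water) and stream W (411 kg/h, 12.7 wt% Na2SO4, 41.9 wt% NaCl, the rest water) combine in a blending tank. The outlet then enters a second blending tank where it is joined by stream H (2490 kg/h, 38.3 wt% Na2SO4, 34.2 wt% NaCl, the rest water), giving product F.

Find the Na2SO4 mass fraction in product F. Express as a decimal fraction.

Overall, product flow = 4341 kg/h.
Na2SO4 in = 1440×0.335 + 411×0.127 + 2490×0.383 = 1488.3 kg/h.
Na2SO4 fraction in F = 0.3428.

0.3428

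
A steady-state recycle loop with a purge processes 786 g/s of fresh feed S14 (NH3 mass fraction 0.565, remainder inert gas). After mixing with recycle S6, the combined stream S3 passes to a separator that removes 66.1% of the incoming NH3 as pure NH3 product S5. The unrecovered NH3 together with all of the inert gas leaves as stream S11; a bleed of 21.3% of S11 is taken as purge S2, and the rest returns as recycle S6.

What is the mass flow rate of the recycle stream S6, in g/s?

1425 g/s

inert gas enters only via S14 and leaves only via the purge: 786×0.435 = 0.213×(inert gas in S11), and the separator passes all inert gas, so inert gas in S3 = inert gas in S11 = 1605.2 g/s.
NH3 in S3: m_A = 786×0.565 + (1−0.213)·(1−0.661)·m_A, so m_A = 444.09/0.7332 = 605.68 g/s.
S11 = (1−0.661)×605.68 + 1605.2 = 1810.5 g/s.
Recycle S6 = (1−0.213)×1810.5 = 1424.9 g/s.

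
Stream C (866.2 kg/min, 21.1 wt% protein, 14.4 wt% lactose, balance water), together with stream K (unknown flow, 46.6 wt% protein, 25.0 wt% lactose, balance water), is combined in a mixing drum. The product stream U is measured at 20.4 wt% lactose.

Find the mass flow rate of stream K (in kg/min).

1130 kg/min

Let K be the unknown flow. Total out = 866.2 + K.
lactose balance: 124.73 + 0.250·K = 0.204·(866.2 + K)
(0.250 − 0.204)·K = 0.204×866.2 − 124.73 = 51.972
K = 51.972 / 0.046 = 1129.8 kg/min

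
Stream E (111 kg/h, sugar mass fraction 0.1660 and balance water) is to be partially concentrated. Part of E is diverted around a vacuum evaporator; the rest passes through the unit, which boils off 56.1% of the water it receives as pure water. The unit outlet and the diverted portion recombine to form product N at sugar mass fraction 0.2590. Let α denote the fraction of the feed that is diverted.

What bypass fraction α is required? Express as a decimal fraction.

All 111×0.166 = 18.426 kg/h of sugar reaches N, so N = 18.426/0.259 = 71.143 kg/h and vapour = 39.857 kg/h.
The evaporator receives (1−α)·111 of feed at 0.834 water and removes 0.561 of that water:
0.561×0.834×(1−α)×111 = 39.857
(1−α) = 39.857/51.934 = 0.7675;  α = 0.2325.

0.233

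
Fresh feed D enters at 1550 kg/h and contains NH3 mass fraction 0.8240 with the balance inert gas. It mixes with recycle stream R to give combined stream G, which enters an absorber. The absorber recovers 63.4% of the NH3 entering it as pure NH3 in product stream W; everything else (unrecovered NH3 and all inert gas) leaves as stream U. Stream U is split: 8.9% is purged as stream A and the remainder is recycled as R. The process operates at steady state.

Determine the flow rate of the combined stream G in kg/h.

4981 kg/h

inert gas enters only via D and leaves only via the purge: 1550×0.176 = 0.089×(inert gas in U), and the absorber passes all inert gas, so inert gas in G = inert gas in U = 3065.2 kg/h.
NH3 in G: m_A = 1550×0.824 + (1−0.089)·(1−0.634)·m_A, so m_A = 1277.2/0.6666 = 1916.1 kg/h.
G = 1916.1 + 3065.2 = 4981.2 kg/h.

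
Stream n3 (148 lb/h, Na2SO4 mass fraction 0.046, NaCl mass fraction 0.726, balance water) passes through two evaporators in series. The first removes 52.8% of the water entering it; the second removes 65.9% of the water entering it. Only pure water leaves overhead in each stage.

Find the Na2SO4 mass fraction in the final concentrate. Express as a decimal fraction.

water in feed = 148×0.228 = 33.744 lb/h.
After stage 1: water left = (1−0.528)×33.744 = 15.927; stream total = 130.18 lb/h.
After stage 2: water left = (1−0.659)×15.927 = 5.4312; final concentrate = 119.69 lb/h.
Na2SO4 fraction = 6.808/119.69 = 0.057.

0.057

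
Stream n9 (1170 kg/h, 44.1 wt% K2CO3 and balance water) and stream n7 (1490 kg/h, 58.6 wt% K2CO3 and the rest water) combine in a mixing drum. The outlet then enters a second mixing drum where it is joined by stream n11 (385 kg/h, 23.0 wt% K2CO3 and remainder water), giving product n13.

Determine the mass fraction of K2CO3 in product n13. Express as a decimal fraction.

0.485

Overall, product flow = 3045 kg/h.
K2CO3 in = 1170×0.441 + 1490×0.586 + 385×0.230 = 1477.7 kg/h.
K2CO3 fraction in n13 = 0.485.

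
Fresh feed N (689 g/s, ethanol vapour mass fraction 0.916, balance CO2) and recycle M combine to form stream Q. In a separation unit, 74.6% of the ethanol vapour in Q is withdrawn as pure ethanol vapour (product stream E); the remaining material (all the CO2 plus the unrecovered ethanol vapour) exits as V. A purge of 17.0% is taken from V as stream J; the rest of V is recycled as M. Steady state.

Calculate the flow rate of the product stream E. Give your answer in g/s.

596.6 g/s

ethanol vapour in Q: m_A = 689×0.916 + (1−0.170)·(1−0.746)·m_A, so m_A = 631.12/0.7892 = 799.72 g/s.
Product E = 0.746×799.72 = 596.59 g/s.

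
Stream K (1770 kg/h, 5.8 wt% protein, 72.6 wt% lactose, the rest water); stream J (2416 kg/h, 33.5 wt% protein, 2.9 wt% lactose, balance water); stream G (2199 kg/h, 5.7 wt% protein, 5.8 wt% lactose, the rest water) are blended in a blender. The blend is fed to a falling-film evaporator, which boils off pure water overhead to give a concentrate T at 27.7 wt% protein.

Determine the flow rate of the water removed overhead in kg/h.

2640 kg/h

protein entering = 1770×0.058 + 2416×0.335 + 2199×0.057 = 1037.4 kg/h.
All protein reports to T, so T = 1037.4/0.277 = 3745 kg/h.
Total feed = 6385 kg/h; overhead = 6385 − 3745 = 2640 kg/h.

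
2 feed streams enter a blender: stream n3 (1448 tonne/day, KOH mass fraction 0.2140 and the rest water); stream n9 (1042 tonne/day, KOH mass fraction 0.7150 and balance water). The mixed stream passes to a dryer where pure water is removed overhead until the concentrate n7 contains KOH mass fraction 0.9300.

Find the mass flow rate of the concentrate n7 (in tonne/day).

KOH entering = 1448×0.214 + 1042×0.715 = 1054.9 tonne/day.
All KOH reports to n7, so n7 = 1054.9/0.930 = 1134.3 tonne/day.

1134 tonne/day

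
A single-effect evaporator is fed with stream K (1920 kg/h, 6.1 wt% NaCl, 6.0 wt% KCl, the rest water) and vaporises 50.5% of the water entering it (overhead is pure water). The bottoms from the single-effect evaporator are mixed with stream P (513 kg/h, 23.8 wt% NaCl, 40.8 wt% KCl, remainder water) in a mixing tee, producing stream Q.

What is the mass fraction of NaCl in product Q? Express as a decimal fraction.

0.151

Vapour removed = 0.505×0.879×1920 = 852.28 kg/h; concentrate = 1067.7 kg/h.
NaCl reaching the mixer = 117.12 (from concentrate) + 513×0.238 = 239.21 kg/h.
Product flow = 1067.7 + 513 = 1580.7 kg/h; NaCl fraction = 0.151.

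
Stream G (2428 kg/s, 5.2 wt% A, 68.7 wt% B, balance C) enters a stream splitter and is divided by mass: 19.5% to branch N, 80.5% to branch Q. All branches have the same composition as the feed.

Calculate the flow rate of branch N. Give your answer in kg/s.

Branch N flow = 0.195×2428 = 473.46 kg/s.

473.5 kg/s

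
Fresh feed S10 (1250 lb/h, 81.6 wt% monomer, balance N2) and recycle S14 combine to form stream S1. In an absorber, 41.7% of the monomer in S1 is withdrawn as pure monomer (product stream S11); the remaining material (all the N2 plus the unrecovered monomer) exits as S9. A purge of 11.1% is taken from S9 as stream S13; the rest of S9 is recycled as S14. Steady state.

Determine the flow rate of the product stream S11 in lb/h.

883 lb/h

monomer in S1: m_A = 1250×0.816 + (1−0.111)·(1−0.417)·m_A, so m_A = 1020/0.4817 = 2117.4 lb/h.
Product S11 = 0.417×2117.4 = 882.97 lb/h.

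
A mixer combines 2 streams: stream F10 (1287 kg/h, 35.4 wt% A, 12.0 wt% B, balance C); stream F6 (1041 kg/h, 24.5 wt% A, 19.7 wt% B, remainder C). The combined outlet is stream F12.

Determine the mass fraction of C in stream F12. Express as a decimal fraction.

0.540

Total flow out = 1287 + 1041 = 2328 kg/h.
C in = 1287×0.526 + 1041×0.558 = 1257.8 kg/h.
C mass fraction in F12 = 1257.8/2328 = 0.540.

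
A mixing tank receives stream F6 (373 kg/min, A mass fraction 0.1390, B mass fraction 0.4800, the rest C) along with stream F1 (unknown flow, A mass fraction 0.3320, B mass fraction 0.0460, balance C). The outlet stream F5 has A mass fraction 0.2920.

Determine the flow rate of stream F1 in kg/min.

Let F1 be the unknown flow. Total out = 373 + F1.
A balance: 51.847 + 0.332·F1 = 0.292·(373 + F1)
(0.332 − 0.292)·F1 = 0.292×373 − 51.847 = 57.069
F1 = 57.069 / 0.040 = 1426.7 kg/min

1427 kg/min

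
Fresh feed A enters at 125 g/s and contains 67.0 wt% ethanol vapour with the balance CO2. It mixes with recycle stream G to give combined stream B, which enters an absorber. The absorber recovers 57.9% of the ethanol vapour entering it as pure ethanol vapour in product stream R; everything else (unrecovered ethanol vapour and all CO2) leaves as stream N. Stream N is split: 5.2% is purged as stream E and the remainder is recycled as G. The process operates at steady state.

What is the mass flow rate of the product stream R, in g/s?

80.7 g/s

ethanol vapour in B: m_A = 125×0.670 + (1−0.052)·(1−0.579)·m_A, so m_A = 83.75/0.6009 = 139.38 g/s.
Product R = 0.579×139.38 = 80.699 g/s.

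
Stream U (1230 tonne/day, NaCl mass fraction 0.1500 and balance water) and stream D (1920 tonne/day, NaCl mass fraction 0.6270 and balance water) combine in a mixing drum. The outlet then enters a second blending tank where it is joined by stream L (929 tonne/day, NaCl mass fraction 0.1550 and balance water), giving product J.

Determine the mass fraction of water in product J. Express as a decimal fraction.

0.6243

Overall, product flow = 4079 tonne/day.
water in = 1230×0.850 + 1920×0.373 + 929×0.845 = 2546.7 tonne/day.
water fraction in J = 0.6243.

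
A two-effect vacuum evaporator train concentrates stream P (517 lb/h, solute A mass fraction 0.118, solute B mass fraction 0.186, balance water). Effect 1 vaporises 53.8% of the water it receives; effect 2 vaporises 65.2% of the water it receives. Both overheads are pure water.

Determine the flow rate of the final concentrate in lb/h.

water in feed = 517×0.696 = 359.83 lb/h.
After stage 1: water left = (1−0.538)×359.83 = 166.24; stream total = 323.41 lb/h.
After stage 2: water left = (1−0.652)×166.24 = 57.852; final concentrate = 215.02 lb/h.

215 lb/h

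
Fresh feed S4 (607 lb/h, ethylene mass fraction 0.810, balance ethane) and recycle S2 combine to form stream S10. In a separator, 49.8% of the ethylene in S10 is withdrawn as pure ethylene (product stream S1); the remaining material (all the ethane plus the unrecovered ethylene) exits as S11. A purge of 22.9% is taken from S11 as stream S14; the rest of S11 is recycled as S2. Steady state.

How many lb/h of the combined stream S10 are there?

ethane enters only via S4 and leaves only via the purge: 607×0.190 = 0.229×(ethane in S11), and the separator passes all ethane, so ethane in S10 = ethane in S11 = 503.62 lb/h.
ethylene in S10: m_A = 607×0.810 + (1−0.229)·(1−0.498)·m_A, so m_A = 491.67/0.6130 = 802.13 lb/h.
S10 = 802.13 + 503.62 = 1305.8 lb/h.

1306 lb/h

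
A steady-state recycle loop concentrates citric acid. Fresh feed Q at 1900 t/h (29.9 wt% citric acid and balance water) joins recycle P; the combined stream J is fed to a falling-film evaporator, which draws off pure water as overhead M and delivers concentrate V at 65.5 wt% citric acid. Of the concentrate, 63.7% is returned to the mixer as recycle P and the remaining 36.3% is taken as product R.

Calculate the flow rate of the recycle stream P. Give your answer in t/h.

1522 t/h

Overall citric acid balance (none leaves overhead): citric acid in fresh feed = citric acid in product, i.e. 1900×0.299 = (1−0.637)·V·0.655.
V = 568.1/(0.655×0.363) = 2389.3 t/h.
Recycle P = 0.637×2389.3 = 1522 t/h.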